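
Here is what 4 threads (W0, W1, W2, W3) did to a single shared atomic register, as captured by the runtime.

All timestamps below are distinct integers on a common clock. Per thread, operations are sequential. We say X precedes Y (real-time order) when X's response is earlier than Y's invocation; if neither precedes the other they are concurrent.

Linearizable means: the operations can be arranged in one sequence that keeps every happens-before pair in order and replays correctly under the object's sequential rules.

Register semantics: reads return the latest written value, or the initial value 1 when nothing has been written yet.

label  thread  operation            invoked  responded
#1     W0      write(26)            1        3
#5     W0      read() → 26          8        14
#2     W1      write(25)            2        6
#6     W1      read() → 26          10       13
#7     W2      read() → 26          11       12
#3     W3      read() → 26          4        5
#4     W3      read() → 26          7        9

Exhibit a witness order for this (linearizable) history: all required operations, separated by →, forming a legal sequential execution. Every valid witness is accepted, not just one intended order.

1. #2 write(25), leaving value 25
2. #1 write(26), leaving value 26
3. #3 read() → 26, leaving value 26
4. #4 read() → 26, leaving value 26
5. #5 read() → 26, leaving value 26
6. #6 read() → 26, leaving value 26
7. #7 read() → 26, leaving value 26

#2 → #1 → #3 → #4 → #5 → #6 → #7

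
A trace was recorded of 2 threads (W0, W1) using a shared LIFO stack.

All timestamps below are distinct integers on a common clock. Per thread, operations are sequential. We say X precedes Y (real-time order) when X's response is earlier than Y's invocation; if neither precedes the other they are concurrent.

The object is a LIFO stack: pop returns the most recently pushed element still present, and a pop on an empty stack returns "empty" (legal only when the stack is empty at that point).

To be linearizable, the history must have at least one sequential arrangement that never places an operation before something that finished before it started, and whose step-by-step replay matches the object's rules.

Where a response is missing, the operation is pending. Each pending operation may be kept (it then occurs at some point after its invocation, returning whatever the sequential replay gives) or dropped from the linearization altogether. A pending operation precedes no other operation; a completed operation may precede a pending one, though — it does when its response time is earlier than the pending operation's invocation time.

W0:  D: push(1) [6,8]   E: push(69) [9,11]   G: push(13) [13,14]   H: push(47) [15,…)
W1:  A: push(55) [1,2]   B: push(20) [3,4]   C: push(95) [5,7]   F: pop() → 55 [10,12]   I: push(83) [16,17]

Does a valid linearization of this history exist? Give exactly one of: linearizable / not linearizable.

not linearizable

the violation lands at event 12, F's response at time 12: events 1..11 linearize, events 1..12 do not
every one of the 4 real-time-consistent orders over 6 completed LIFO stack ops fails the sequential spec
for example A, B, C, D, E, F fails at step 6: F pop() → 55 is not legal there
for example A, B, C, D, F, E fails at step 5: F pop() → 55 is not legal there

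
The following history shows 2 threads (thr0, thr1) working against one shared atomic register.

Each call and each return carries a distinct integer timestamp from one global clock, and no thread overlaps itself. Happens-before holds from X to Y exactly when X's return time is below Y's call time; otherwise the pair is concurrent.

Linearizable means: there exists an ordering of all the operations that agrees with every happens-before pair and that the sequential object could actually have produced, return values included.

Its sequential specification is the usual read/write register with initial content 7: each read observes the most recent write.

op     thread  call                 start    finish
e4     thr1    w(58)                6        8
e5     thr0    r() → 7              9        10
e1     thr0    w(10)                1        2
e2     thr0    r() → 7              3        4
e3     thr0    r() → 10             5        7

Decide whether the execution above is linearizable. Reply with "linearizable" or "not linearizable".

already the first 4 events (up to e2's response at time 4) admit no linearization; the first 3 still do
exhaustive check: the 2 completed atomic register ops admit one real-time order; illegal
take e1, e2: step 2 already fails, because e2 r() → 7 cannot occur there

not linearizable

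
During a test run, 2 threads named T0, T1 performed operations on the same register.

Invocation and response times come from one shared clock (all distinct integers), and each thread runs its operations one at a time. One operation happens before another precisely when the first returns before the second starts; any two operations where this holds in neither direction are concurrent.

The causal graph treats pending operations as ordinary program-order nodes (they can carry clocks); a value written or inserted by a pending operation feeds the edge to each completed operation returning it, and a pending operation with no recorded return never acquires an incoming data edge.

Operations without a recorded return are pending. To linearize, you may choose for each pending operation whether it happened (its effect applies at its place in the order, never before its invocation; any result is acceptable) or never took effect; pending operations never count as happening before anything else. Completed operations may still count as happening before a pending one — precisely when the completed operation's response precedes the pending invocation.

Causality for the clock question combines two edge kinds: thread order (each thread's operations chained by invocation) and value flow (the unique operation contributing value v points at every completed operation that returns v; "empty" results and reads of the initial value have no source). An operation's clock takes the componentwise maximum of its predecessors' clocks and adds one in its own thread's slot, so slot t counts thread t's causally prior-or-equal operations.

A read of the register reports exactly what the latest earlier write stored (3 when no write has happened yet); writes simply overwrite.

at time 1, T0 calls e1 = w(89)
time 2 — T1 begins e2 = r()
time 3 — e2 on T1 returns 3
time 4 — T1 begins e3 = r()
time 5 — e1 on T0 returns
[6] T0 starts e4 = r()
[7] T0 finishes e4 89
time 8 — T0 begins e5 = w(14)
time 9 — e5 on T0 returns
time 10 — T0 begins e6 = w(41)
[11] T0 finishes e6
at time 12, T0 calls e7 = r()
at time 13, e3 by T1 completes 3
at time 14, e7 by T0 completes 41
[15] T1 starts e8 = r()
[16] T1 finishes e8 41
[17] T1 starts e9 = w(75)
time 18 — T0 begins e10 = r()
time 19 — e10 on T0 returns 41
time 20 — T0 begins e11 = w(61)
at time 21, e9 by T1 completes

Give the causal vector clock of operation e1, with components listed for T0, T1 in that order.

(1, 0)

no predecessors for e2 (invoked 2): T1 increments from zero → (0, 1)
no predecessors for e1 (invoked 1): T0 increments from zero → (1, 0)
e3, invoked 4, takes VC(e2)=(0, 1) under max, adds 1 for T1 → (0, 2)
e4, invoked 6, takes VC(e1)=(1, 0) under max, adds 1 for T0 → (2, 0)
e5, invoked 8, takes VC(e4)=(2, 0) under max, adds 1 for T0 → (3, 0)
e6, invoked 10, takes VC(e5)=(3, 0) under max, adds 1 for T0 → (4, 0)
e7, invoked 12, takes VC(e6)=(4, 0) under max, adds 1 for T0 → (5, 0)
e10, invoked 18, takes VC(e6)=(4, 0), VC(e7)=(5, 0) under max, adds 1 for T0 → (6, 0)
e8, invoked 15, takes VC(e3)=(0, 2), VC(e6)=(4, 0) under max, adds 1 for T1 → (4, 3)
e11, invoked 20, takes VC(e10)=(6, 0) under max, adds 1 for T0 → (7, 0)
e9, invoked 17, takes VC(e8)=(4, 3) under max, adds 1 for T1 → (4, 4)
target: VC(e1) = (1, 0)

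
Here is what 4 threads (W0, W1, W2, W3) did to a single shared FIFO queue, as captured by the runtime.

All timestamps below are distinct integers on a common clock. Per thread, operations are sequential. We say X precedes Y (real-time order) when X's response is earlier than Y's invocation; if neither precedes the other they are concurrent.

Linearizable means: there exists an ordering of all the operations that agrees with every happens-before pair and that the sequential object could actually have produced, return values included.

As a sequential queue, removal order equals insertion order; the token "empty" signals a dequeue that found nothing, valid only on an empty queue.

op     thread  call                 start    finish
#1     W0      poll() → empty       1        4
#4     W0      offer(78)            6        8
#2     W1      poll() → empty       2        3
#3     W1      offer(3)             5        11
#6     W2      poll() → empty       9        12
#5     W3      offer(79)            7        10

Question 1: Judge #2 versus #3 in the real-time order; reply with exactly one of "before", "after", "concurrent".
before

#2 spans [2,3], #3 spans [5,11]
resp(#2)=3 < inv(#3)=5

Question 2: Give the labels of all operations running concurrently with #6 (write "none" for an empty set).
#3, #5

#6 spans [9,12]; an op avoiding the whole window 9..12 is ordered, any other is concurrent
#1 [1,4]: before
#2 [2,3]: before
#3 [5,11]: concurrent
#4 [6,8]: before
#5 [7,10]: concurrent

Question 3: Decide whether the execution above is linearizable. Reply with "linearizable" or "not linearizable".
not linearizable

through event 11 a valid linearization exists; event 12 (#6 responding at time 12) ends that
the 6 completed operations admit 24 real-time orders; each fails the FIFO queue replay
for example #1, #2, #3, #4, #5, #6 fails at step 6: #6 poll() → empty is not legal there
for example #1, #2, #3, #4, #6, #5 fails at step 5: #6 poll() → empty is not legal there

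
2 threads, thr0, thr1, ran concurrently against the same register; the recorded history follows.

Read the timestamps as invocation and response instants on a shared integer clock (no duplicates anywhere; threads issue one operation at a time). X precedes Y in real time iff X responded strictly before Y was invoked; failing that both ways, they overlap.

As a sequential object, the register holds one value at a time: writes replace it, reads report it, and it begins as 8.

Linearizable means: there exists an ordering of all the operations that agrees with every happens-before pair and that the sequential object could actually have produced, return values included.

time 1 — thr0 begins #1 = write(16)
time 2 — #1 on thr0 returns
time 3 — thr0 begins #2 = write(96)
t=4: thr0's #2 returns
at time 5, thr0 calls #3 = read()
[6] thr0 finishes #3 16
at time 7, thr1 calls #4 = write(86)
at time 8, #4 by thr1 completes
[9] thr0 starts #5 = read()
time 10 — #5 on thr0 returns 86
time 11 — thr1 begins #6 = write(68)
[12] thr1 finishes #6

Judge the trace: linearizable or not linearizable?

not linearizable

events 1..5 are fine; event 6 — the response of #3 at time 6 — makes the prefix non-linearizable
exhaustive check: the 3 completed register ops admit one real-time order; illegal
sample order #1, #2, #3 stalls at step 3 — #3 read() → 16 has no legal effect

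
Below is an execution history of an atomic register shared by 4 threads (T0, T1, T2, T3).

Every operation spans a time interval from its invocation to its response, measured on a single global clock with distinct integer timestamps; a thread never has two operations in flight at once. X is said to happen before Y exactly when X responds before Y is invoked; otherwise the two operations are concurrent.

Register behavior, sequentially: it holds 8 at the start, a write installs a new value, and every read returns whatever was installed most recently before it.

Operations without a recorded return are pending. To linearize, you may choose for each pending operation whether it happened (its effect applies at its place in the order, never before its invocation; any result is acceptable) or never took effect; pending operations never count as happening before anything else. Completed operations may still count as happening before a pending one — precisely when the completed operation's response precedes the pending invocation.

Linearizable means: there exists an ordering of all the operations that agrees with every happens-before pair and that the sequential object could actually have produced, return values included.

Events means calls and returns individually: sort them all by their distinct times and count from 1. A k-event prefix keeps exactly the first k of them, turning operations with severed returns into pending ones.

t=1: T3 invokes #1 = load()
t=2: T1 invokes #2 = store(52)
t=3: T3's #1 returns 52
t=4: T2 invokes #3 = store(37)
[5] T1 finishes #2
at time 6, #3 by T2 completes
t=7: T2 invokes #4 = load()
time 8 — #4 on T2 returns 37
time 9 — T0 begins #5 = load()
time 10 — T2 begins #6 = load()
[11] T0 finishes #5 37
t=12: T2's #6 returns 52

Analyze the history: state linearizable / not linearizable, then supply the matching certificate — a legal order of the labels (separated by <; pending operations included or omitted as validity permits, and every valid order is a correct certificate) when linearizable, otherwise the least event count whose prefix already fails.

the violation lands at event 12, #6's response at time 12: events 1..11 linearize, events 1..12 do not
6 completed operations, 6 real-time-consistent orders — every atomic register replay fails
one such order, #1, #2, #3, #4, #5, #6, breaks at step 1 where #1 load() → 52 is illegal
one such order, #1, #2, #3, #4, #6, #5, breaks at step 1 where #1 load() → 52 is illegal

not linearizable — minimal violating prefix: 12 events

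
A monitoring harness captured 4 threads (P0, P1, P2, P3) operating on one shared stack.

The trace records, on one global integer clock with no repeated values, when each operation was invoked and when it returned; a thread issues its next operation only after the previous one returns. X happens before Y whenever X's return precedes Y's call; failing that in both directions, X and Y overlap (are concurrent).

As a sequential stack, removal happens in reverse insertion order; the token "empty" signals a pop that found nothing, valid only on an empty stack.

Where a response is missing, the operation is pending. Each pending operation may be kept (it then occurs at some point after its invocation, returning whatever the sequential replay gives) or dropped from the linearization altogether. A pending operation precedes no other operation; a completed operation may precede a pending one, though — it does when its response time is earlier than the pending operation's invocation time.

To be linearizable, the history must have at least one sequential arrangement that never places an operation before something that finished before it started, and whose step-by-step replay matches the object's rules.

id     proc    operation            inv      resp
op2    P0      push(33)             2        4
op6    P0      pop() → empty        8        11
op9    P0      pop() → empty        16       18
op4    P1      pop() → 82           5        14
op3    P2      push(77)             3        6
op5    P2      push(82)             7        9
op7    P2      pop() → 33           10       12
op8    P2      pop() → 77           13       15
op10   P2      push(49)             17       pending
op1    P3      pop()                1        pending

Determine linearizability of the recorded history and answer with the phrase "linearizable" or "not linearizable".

not linearizable

the violation lands at event 15, op8's response at time 15: events 1..14 linearize, events 1..15 do not
33 orders of the 7 completed stack ops respect real time; none is legal
no completion choice of the 1 pending operation (op1) rescues it — every subset was tried
sample order op2, op3, op4, op5, op6, op7, op8 (pending dropped) stalls at step 3 — op4 pop() → 82 has no legal effect
sample order op2, op3, op4, op5, op7, op6, op8 (pending dropped) stalls at step 3 — op4 pop() → 82 has no legal effect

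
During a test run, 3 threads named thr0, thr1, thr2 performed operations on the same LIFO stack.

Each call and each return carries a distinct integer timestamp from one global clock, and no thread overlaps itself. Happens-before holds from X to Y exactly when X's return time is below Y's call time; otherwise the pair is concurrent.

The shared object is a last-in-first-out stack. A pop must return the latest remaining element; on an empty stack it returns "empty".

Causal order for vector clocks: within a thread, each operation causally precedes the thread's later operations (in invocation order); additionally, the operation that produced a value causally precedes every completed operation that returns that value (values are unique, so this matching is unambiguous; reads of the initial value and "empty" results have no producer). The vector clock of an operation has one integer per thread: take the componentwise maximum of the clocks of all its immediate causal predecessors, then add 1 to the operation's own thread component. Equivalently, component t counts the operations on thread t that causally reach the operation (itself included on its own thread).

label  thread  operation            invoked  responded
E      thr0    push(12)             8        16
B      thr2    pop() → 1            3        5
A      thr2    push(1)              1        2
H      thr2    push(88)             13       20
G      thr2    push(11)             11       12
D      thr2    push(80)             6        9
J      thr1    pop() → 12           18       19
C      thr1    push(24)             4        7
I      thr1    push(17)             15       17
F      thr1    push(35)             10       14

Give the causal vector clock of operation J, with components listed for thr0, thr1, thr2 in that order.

(1, 4, 0)

VC(A, invoked at 1): no causal predecessors; +1 on thr2 → (0, 0, 1)
VC(C, invoked at 4): no causal predecessors; +1 on thr1 → (0, 1, 0)
VC(E, invoked at 8): no causal predecessors; +1 on thr0 → (1, 0, 0)
invoked at 3, B merges VC(A)=(0, 0, 1) and bumps thr2's slot → (0, 0, 2)
invoked at 10, F merges VC(C)=(0, 1, 0) and bumps thr1's slot → (0, 2, 0)
invoked at 6, D merges VC(B)=(0, 0, 2) and bumps thr2's slot → (0, 0, 3)
invoked at 15, I merges VC(F)=(0, 2, 0) and bumps thr1's slot → (0, 3, 0)
invoked at 11, G merges VC(D)=(0, 0, 3) and bumps thr2's slot → (0, 0, 4)
invoked at 13, H merges VC(G)=(0, 0, 4) and bumps thr2's slot → (0, 0, 5)
invoked at 18, J merges VC(E)=(1, 0, 0), VC(I)=(0, 3, 0) and bumps thr1's slot → (1, 4, 0)
target: VC(J) = (1, 4, 0)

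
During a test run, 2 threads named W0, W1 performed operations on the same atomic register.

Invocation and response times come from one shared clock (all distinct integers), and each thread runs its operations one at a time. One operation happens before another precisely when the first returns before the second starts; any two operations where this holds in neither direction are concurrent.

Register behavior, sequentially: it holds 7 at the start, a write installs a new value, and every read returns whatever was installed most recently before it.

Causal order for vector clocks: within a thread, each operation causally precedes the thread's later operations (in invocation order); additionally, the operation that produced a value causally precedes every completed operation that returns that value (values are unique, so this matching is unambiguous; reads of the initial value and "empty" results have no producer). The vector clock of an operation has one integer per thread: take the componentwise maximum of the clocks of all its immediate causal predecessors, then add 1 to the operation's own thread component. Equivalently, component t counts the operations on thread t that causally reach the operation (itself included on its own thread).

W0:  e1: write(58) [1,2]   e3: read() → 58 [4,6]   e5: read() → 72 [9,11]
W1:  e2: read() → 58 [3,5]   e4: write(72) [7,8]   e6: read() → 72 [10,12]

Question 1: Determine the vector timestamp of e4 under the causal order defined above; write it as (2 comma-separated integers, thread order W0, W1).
VC(e1, invoked at 1): no causal predecessors; +1 on W0 → (1, 0)
VC(e2, invoked at 3): max of VC(e1)=(1, 0), then +1 on thread W1 → (1, 1)
VC(e3, invoked at 4): max of VC(e1)=(1, 0), then +1 on thread W0 → (2, 0)
VC(e4, invoked at 7): max of VC(e2)=(1, 1), then +1 on thread W1 → (1, 2)
VC(e6, invoked at 10): max of VC(e4)=(1, 2), then +1 on thread W1 → (1, 3)
VC(e5, invoked at 9): max of VC(e3)=(2, 0), VC(e4)=(1, 2), then +1 on thread W0 → (3, 2)
target: VC(e4) = (1, 2)

(1, 2)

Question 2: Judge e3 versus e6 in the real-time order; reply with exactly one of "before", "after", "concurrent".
e3 spans [4,6], e6 spans [10,12]
resp(e3)=6 < inv(e6)=10

before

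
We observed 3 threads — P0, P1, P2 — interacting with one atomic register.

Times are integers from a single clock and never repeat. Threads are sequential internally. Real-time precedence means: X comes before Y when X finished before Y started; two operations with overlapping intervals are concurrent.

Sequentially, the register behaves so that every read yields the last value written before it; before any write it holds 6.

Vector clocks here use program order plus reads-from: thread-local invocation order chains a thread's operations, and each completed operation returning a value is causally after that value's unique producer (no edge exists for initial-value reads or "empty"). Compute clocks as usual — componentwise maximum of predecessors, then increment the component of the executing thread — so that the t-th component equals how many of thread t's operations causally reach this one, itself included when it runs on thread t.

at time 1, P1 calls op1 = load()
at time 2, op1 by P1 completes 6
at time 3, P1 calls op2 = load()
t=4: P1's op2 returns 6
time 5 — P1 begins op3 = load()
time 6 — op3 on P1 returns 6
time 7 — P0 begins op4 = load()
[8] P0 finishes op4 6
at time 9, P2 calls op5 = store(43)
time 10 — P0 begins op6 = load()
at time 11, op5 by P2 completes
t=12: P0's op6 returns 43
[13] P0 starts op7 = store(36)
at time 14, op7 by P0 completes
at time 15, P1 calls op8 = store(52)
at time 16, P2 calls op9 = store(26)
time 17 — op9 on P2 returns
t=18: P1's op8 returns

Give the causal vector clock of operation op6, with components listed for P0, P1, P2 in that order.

VC(op5, invoked at 9): no causal predecessors; +1 on P2 → (0, 0, 1)
VC(op1, invoked at 1): no causal predecessors; +1 on P1 → (0, 1, 0)
VC(op4, invoked at 7): no causal predecessors; +1 on P0 → (1, 0, 0)
op9 (invocation 16): componentwise max over VC(op5)=(0, 0, 1), +1 at P2, giving (0, 0, 2)
op2 (invocation 3): componentwise max over VC(op1)=(0, 1, 0), +1 at P1, giving (0, 2, 0)
op3 (invocation 5): componentwise max over VC(op2)=(0, 2, 0), +1 at P1, giving (0, 3, 0)
op6 (invocation 10): componentwise max over VC(op4)=(1, 0, 0), VC(op5)=(0, 0, 1), +1 at P0, giving (2, 0, 1)
op8 (invocation 15): componentwise max over VC(op3)=(0, 3, 0), +1 at P1, giving (0, 4, 0)
op7 (invocation 13): componentwise max over VC(op6)=(2, 0, 1), +1 at P0, giving (3, 0, 1)
target: VC(op6) = (2, 0, 1)

(2, 0, 1)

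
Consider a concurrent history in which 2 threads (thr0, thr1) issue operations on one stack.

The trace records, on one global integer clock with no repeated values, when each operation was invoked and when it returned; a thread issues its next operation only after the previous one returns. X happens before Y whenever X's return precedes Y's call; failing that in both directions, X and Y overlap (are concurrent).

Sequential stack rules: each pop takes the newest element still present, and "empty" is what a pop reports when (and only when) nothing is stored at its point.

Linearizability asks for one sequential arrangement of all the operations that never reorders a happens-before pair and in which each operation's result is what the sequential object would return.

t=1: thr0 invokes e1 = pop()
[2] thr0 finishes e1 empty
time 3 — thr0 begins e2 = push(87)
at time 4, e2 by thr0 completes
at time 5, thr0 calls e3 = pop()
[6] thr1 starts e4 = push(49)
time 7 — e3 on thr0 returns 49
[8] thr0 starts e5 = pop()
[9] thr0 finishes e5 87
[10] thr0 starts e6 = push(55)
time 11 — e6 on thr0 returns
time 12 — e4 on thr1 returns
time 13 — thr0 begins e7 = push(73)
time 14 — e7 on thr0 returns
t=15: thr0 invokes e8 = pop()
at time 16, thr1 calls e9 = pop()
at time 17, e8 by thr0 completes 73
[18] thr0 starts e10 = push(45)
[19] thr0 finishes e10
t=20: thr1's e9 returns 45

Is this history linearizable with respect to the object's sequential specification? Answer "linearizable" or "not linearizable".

linearizable

witness order: e1, e2, e4, e3, e5, e6, e7, e8, e10, e9
1. e1 pop() → empty, leaving stack <>
2. e2 push(87), leaving stack <87>
3. e4 push(49), leaving stack <87,49>
4. e3 pop() → 49, leaving stack <87>
5. e5 pop() → 87, leaving stack <>
6. e6 push(55), leaving stack <55>
7. e7 push(73), leaving stack <55,73>
8. e8 pop() → 73, leaving stack <55>
9. e10 push(45), leaving stack <55,45>
10. e9 pop() → 45, leaving stack <55>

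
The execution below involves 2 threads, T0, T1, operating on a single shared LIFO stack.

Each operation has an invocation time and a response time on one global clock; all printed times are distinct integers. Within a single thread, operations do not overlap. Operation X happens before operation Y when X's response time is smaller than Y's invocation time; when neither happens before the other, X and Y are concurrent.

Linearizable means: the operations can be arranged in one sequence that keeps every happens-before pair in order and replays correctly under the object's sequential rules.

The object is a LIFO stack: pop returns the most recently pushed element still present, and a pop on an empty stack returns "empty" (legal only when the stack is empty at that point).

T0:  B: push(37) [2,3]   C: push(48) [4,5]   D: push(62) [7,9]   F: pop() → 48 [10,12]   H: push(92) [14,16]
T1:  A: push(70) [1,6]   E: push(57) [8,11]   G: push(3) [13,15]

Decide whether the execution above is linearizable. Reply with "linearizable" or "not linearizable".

not linearizable

prefix check: 1..11 passes, 1..12 fails once F's time-12 response joins
checked exhaustively: 9 real-time-consistent orders of 6 completed operations, zero legal LIFO stack replays
one such order, A, B, C, D, E, F, breaks at step 6 where F pop() → 48 is illegal
one such order, A, B, C, D, F, E, breaks at step 5 where F pop() → 48 is illegal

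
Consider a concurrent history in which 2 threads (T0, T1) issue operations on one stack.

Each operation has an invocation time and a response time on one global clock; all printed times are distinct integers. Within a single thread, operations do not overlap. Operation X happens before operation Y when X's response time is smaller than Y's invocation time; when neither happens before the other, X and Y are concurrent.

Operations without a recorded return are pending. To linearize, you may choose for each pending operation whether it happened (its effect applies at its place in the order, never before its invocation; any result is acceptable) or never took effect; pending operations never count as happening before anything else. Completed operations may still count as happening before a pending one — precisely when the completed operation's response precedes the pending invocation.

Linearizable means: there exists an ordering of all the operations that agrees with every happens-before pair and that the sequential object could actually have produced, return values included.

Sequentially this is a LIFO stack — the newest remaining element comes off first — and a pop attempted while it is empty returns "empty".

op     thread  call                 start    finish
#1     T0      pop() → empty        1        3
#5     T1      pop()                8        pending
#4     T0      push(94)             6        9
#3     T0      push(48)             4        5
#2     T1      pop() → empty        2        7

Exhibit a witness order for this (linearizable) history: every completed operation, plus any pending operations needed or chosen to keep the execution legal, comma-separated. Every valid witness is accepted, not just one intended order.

#1, #2, #3, #4

step 1: #1 pop() → empty — stack <>
step 2: #2 pop() → empty — stack <>
step 3: #3 push(48) — stack <48>
step 4: #4 push(94) — stack <48,94>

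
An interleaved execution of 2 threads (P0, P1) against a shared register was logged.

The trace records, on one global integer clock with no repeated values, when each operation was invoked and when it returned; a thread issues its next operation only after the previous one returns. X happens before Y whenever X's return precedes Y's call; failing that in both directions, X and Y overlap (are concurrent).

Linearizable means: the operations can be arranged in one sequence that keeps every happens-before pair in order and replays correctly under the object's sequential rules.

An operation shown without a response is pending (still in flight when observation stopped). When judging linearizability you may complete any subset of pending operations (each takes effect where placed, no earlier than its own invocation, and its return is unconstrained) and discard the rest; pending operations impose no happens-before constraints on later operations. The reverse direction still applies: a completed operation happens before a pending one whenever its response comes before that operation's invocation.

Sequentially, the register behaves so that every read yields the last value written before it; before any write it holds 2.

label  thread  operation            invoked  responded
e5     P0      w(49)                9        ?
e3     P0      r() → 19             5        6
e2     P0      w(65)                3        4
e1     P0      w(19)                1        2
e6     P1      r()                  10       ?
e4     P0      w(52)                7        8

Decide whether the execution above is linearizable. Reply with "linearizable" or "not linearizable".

not linearizable

cut after 5 events: linearizable; cut after 6 events (e3 responds, time 6): not linearizable
a single order respects real time; the 3 completed register operations fail replay along it
for example e1, e2, e3 fails at step 3: e3 r() → 19 is not legal there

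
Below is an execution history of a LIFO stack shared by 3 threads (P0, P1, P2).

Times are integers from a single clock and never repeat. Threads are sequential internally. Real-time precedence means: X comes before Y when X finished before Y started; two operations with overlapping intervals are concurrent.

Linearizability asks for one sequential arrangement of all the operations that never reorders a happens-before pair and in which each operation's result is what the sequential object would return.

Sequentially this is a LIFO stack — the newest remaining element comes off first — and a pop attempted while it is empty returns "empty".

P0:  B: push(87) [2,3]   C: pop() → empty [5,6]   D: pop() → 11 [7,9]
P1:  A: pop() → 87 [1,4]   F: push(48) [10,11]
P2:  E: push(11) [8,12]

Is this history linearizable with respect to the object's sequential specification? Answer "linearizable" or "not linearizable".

one valid linearization: B, A, C, E, D, F
after step 1 (B push(87)): stack <87>
after step 2 (A pop() → 87): stack <>
after step 3 (C pop() → empty): stack <>
after step 4 (E push(11)): stack <11>
after step 5 (D pop() → 11): stack <>
after step 6 (F push(48)): stack <48>

linearizable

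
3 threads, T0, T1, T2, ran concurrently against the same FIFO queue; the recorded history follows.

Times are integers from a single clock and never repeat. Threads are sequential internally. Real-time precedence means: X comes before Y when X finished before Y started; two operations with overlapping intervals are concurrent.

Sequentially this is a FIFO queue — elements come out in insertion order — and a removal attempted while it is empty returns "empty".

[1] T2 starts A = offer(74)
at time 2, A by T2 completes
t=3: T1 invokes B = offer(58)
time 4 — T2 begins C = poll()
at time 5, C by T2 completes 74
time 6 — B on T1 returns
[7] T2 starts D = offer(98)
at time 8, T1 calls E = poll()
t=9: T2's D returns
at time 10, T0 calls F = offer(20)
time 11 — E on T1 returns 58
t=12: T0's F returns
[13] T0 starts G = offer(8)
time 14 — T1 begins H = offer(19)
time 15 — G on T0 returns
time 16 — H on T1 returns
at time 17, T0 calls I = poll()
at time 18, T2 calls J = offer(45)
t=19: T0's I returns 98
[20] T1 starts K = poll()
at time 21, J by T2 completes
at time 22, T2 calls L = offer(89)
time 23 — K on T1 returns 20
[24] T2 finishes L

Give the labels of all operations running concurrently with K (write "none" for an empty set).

overlap test against K [20,23]: concurrent iff the interval meets 20..23
A [1,2]: before
B [3,6]: before
C [4,5]: before
D [7,9]: before
E [8,11]: before
F [10,12]: before
G [13,15]: before
H [14,16]: before
I [17,19]: before
J [18,21]: concurrent
L [22,24]: concurrent

J, L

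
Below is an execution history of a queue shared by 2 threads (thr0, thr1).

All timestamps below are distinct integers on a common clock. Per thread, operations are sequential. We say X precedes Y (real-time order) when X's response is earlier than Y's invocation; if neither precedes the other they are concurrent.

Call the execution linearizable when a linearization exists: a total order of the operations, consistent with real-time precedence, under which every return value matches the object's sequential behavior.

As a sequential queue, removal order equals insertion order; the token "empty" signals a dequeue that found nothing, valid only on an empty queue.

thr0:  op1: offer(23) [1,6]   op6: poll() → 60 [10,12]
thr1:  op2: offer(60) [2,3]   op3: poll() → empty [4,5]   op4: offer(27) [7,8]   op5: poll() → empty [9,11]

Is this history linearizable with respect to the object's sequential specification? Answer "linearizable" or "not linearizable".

already the first 5 events (up to op3's response at time 5) admit no linearization; the first 4 still do
exactly one order of the 2 completed ops respects real time; the queue replay fails
including or dropping the 1 pending operation (op1) in any combination fails
one such order, op2, op3 (pending dropped), breaks at step 2 where op3 poll() → empty is illegal

not linearizable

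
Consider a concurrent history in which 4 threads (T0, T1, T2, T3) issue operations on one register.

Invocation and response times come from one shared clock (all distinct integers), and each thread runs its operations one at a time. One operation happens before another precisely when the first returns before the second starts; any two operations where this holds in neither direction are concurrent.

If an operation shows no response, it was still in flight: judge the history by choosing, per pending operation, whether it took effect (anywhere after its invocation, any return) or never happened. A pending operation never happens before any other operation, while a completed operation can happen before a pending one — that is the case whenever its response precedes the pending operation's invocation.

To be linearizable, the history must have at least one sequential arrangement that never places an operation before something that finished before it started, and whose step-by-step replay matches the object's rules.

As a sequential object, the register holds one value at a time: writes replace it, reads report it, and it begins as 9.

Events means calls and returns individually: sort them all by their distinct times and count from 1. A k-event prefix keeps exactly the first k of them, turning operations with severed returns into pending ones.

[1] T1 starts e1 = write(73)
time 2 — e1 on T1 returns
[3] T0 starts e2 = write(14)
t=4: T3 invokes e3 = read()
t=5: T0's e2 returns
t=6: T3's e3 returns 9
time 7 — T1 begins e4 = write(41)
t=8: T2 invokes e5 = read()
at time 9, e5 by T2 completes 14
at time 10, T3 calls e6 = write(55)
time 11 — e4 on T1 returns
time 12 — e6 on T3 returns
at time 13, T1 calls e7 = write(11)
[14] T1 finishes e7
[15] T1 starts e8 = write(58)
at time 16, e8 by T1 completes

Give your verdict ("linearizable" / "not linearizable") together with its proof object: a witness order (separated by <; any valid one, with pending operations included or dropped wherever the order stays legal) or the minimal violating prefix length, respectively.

events 1..5 are fine; event 6 — the response of e3 at time 6 — makes the prefix non-linearizable
real-time-consistent orders of the 3 completed operations: 2 — all fail the register replay
for example e1, e2, e3 fails at step 3: e3 read() → 9 is not legal there
for example e1, e3, e2 fails at step 2: e3 read() → 9 is not legal there

not linearizable — minimal violating prefix: 6 events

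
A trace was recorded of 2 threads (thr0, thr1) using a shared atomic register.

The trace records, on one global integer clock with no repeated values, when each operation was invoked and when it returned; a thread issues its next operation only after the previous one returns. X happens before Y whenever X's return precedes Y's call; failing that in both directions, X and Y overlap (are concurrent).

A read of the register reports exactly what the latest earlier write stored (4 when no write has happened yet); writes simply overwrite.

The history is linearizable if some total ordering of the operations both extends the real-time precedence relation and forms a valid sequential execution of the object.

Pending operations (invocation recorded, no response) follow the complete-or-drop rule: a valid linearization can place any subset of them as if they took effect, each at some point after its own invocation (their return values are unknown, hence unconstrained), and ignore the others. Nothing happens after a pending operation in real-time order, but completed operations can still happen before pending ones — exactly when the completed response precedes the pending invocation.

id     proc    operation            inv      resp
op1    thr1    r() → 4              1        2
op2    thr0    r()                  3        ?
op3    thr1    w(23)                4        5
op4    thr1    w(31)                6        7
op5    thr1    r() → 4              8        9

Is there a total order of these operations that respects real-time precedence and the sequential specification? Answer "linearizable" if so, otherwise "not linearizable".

through event 8 a valid linearization exists; event 9 (op5 responding at time 9) ends that
exactly one order of the 4 completed ops respects real time; the atomic register replay fails
including or dropping the 1 pending operation (op2) in any combination fails
e.g. op1, op3, op4, op5 (pending dropped): illegal at step 4, since op5 r() → 4 cannot apply there

not linearizable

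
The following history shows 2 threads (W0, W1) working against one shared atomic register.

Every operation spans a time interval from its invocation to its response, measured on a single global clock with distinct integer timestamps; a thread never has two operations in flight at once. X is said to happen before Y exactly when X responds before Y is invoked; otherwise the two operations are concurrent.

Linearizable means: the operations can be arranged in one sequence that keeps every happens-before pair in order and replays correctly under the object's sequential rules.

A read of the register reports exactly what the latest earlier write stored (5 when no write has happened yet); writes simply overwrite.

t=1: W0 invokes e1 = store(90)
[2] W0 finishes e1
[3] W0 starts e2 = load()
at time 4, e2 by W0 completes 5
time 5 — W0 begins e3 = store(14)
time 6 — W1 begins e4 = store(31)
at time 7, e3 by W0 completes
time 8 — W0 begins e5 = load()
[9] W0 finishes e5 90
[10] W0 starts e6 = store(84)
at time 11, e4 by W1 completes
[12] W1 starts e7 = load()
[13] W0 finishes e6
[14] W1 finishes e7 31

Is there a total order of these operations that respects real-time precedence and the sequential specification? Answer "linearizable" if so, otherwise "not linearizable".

prefix check: 1..3 passes, 1..4 fails once e2's time-4 response joins
one real-time candidate order over the 2 completed operations — the atomic register replay rejects it
e.g. e1, e2: illegal at step 2, since e2 load() → 5 cannot apply there

not linearizable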